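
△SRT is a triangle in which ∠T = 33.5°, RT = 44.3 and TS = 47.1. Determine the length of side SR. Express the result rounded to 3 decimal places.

By the law of cosines, SR² = RT² + TS² − 2·RT·TS·cos T = 701.04, so SR ≈ 26.477.

26.477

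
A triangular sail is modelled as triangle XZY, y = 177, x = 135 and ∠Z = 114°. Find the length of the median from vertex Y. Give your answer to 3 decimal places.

189.146

By the law of cosines, z² = y² + x² − 2·y·x·cos Z = 68992, so z ≈ 262.66.
Median from Y: ½√(2·x² + 2·z² − y²) ≈ 189.15.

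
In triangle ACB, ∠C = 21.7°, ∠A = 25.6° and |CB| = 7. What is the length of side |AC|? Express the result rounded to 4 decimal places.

11.9060

The third angle is ∠B = 180° − ∠A − ∠C = 132.70°.
Law of sines: |AC| = |CB|·sin B/sin A ≈ 11.906.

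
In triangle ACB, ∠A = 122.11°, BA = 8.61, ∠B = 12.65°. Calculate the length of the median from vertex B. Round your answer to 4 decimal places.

The third angle is ∠C = 180° − ∠B − ∠A = 45.24°.
Law of sines: CB = BA·sin A/sin C ≈ 10.271.
Law of sines: AC = BA·sin B/sin C ≈ 2.6555.
Median from B: ½√(2·CB² + 2·BA² − AC²) ≈ 9.3834.

m_B ≈ 9.3834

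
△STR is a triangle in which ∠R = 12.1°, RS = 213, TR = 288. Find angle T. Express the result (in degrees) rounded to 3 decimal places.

By the law of cosines, ST² = TR² + RS² − 2·TR·RS·cos R = 8350.7, so ST ≈ 91.382.
Law of cosines again: cos T = (ST² + TR² − RS²)/(2·ST·TR) ≈ 0.87251, so ∠T ≈ 29.25°.

29.248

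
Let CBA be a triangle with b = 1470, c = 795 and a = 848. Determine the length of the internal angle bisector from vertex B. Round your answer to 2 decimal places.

366.74

By the law of cosines, cos B = (a² + c² − b²) / (2·a·c) ≈ -0.60058, so ∠B ≈ 126.91°.
The bisector from B has length 2·a·c·cos(∠B/2)/(a+c) ≈ 366.74.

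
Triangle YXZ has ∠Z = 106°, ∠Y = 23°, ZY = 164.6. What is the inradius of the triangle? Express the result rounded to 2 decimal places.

The third angle is ∠X = 180° − ∠Z − ∠Y = 51.00°.
Law of sines: XZ = ZY·sin Y/sin X ≈ 82.757.
Law of sines: YX = ZY·sin Z/sin X ≈ 203.6.
Area = ½·ZY·XZ·sin Z ≈ 6547.1.
Semiperimeter s = (82.757+164.6+203.6)/2 = 225.48.
Inradius = area/s = 6547.1/225.48 ≈ 29.037.

29.04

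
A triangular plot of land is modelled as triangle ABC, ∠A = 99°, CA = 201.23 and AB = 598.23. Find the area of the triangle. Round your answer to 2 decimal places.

59449.86

Area = ½·CA·AB·sin A ≈ 59450.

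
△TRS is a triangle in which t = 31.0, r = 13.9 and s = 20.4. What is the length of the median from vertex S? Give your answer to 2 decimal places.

21.75

Median from S: ½√(2·t² + 2·r² − s²) ≈ 21.75.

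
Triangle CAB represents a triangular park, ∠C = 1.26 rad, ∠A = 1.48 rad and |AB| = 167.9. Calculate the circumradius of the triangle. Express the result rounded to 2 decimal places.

The third angle is ∠B = π − ∠C − ∠A = 0.402 rad.
Law of sines: |BC| = |AB|·sin A/sin C ≈ 175.62.
Law of sines: |CA| = |AB|·sin B/sin C ≈ 68.932.
Circumradius = |AB|/(2 sin C) ≈ 88.174.

88.17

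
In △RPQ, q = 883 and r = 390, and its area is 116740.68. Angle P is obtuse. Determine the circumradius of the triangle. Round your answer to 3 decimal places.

From area = ½·q·r·sin P, we get sin P = 2·area/(q·r) ≈ 0.67800.
Taking the obtuse solution, ∠P ≈ 2.397 rad.
Law of cosines then gives p ≈ 1199.2.
Circumradius = p/(2 sin P) ≈ 884.36.

884.365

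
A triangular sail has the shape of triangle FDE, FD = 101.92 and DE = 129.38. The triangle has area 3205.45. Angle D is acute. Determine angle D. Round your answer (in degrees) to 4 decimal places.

29.0895

From area = ½·FD·DE·sin D, we get sin D = 2·area/(FD·DE) ≈ 0.48617.
Taking the acute solution, ∠D ≈ 29.09°.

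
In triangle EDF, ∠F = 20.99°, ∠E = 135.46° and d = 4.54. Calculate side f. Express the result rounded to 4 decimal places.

The third angle is ∠D = 180° − ∠F − ∠E = 23.55°.
Law of sines: f = d·sin F/sin D ≈ 4.0702.

4.0702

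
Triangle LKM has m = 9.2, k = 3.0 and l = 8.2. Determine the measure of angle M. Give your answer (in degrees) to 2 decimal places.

By the law of cosines, cos M = (l² + k² − m²) / (2·l·k) ≈ -0.17073, so ∠M ≈ 99.83°.

∠M ≈ 99.83°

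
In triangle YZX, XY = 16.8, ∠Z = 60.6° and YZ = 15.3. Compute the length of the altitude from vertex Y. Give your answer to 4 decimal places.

13.3296

Law of sines: sin X = YZ·sin Z/XY ≈ 0.79343.
Since XY ≥ YZ, only the acute value applies: ∠X ≈ 52.51°.
Then ∠Y = 180° − ∠Z − ∠X ≈ 66.89°.
Law of sines gives ZX = XY·sin Y/sin Z ≈ 17.736.
Area = ½·XY·YZ·sin Y ≈ 118.21.
The altitude from Y has length 2·area/ZX ≈ 13.33.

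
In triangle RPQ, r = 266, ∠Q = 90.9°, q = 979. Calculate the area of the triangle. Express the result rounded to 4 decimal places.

Law of sines: sin R = r·sin Q/q ≈ 0.27167.
Since q ≥ r, only the acute value applies: ∠R ≈ 15.76°.
Then ∠P = 180° − ∠Q − ∠R ≈ 73.34°.
Law of sines gives p = q·sin P/sin Q ≈ 938.
Area = ½·q·r·sin P ≈ 1.2474e+05.

124738.8068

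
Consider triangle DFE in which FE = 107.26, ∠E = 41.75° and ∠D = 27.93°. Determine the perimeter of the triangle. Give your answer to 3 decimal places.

474.489

The third angle is ∠F = 180° − ∠E − ∠D = 110.32°.
Law of sines: ED = FE·sin F/sin D ≈ 214.75.
Law of sines: DF = FE·sin E/sin D ≈ 152.48.
Semiperimeter s = (107.26+214.75+152.48)/2 = 237.24.
Perimeter = 107.26 + 214.75 + 152.48 = 474.49.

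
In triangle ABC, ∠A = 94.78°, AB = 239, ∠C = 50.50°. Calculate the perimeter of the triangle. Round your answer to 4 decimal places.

724.0742

The third angle is ∠B = 180° − ∠C − ∠A = 34.72°.
Law of sines: BC = AB·sin A/sin C ≈ 308.66.
Law of sines: CA = AB·sin B/sin C ≈ 176.42.
Semiperimeter s = (308.66+176.42+239)/2 = 362.04.
Perimeter = 308.66 + 176.42 + 239 = 724.07.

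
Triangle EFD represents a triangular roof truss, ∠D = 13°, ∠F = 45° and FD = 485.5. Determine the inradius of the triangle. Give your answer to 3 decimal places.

43.383

The third angle is ∠E = 180° − ∠F − ∠D = 122.00°.
Law of sines: DE = FD·sin F/sin E ≈ 404.81.
Law of sines: EF = FD·sin D/sin E ≈ 128.78.
Area = ½·FD·DE·sin D ≈ 22106.
Semiperimeter s = (485.5+404.81+128.78)/2 = 509.55.
Inradius = area/s = 22106/509.55 ≈ 43.383.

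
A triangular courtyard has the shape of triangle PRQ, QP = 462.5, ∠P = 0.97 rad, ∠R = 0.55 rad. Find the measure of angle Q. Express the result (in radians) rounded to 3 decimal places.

1.622

The third angle is ∠Q = π − ∠P − ∠R = 1.622 rad.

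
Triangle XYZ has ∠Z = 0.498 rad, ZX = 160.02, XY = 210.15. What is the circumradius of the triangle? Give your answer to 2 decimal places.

Law of sines: sin Y = ZX·sin Z/XY ≈ 0.36372.
Since XY ≥ ZX, only the acute value applies: ∠Y ≈ 0.372 rad.
Then ∠X = π − ∠Z − ∠Y ≈ 2.271 rad.
Law of sines gives YZ = XY·sin X/sin Z ≈ 336.34.
Circumradius = XY/(2 sin Z) ≈ 219.97.

219.97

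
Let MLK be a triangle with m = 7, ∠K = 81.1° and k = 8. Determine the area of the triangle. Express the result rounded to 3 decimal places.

Law of sines: sin M = m·sin K/k ≈ 0.86446.
Since k ≥ m, only the acute value applies: ∠M ≈ 59.82°.
Then ∠L = 180° − ∠K − ∠M ≈ 39.08°.
Law of sines gives l = k·sin L/sin K ≈ 5.1045.
Area = ½·k·m·sin L ≈ 17.651.

area ≈ 17.651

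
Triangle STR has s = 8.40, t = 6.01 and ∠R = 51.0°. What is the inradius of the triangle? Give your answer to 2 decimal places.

By the law of cosines, r² = s² + t² − 2·s·t·cos R = 43.139, so r ≈ 6.568.
Area = ½·s·t·sin R ≈ 19.617.
Semiperimeter p = (8.4+6.01+6.568)/2 = 10.489.
Inradius = area/p = 19.617/10.489 ≈ 1.8702.

1.87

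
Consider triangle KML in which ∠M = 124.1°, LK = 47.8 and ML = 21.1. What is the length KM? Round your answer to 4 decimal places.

32.6628

Law of sines: sin K = ML·sin M/LK ≈ 0.36552.
Since LK ≥ ML, only the acute value applies: ∠K ≈ 21.44°.
Then ∠L = 180° − ∠M − ∠K ≈ 34.46°.
Law of sines gives KM = LK·sin L/sin M ≈ 32.663.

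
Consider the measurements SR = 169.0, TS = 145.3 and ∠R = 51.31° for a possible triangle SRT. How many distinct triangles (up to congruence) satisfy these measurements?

SR·sin R = 169.0·sin(51.31°) ≈ 131.9.
Since SR sin R < TS < SR (131.9 < 145.3 < 169.0), two triangles exist.

2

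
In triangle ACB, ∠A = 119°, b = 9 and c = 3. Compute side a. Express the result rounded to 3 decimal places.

By the law of cosines, a² = c² + b² − 2·c·b·cos A = 116.18, so a ≈ 10.779.

10.779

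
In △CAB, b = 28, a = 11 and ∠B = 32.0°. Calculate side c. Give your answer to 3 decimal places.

Law of sines: sin A = a·sin B/b ≈ 0.20818.
Since b ≥ a, only the acute value applies: ∠A ≈ 12.02°.
Then ∠C = 180° − ∠B − ∠A ≈ 135.98°.
Law of sines gives c = b·sin C/sin B ≈ 36.715.

36.715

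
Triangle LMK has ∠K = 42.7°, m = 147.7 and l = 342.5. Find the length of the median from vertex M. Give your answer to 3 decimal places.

292.545

By the law of cosines, k² = l² + m² − 2·l·m·cos K = 64767, so k ≈ 254.49.
Median from M: ½√(2·k² + 2·l² − m²) ≈ 292.55.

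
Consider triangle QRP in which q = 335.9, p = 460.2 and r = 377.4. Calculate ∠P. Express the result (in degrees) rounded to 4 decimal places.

∠P ≈ 80.1264°

By the law of cosines, cos P = (q² + r² − p²) / (2·q·r) ≈ 0.17148, so ∠P ≈ 80.13°.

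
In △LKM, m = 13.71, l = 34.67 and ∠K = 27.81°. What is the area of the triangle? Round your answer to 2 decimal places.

area ≈ 110.88

Area = ½·m·l·sin K ≈ 110.88.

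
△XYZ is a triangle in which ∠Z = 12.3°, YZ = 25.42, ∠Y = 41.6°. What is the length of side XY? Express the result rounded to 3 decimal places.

The third angle is ∠X = 180° − ∠Y − ∠Z = 126.10°.
Law of sines: XY = YZ·sin Z/sin X ≈ 6.7021.

6.702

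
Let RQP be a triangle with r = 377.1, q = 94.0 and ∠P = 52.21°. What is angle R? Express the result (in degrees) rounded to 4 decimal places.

∠R ≈ 114.7011°

By the law of cosines, p² = r² + q² − 2·r·q·cos P = 1.076e+05, so p ≈ 328.02.
Law of cosines again: cos R = (q² + p² − r²)/(2·q·p) ≈ -0.41788, so ∠R ≈ 114.70°.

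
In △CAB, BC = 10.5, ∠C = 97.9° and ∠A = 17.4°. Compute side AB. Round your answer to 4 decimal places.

34.7790

The third angle is ∠B = 180° − ∠C − ∠A = 64.70°.
Law of sines: AB = BC·sin C/sin A ≈ 34.779.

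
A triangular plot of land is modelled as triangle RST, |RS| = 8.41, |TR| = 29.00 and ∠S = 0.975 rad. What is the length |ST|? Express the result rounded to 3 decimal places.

Law of sines: sin T = |RS|·sin S/|TR| ≈ 0.24003.
Since |TR| ≥ |RS|, only the acute value applies: ∠T ≈ 0.242 rad.
Then ∠R = π − ∠S − ∠T ≈ 1.924 rad.
Law of sines gives |ST| = |TR|·sin R/sin S ≈ 32.872.

32.872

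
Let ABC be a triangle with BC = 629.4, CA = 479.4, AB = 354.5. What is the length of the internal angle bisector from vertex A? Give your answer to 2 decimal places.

t_A ≈ 270.43

By the law of cosines, cos A = (CA² + AB² − BC²) / (2·CA·AB) ≈ -0.11960, so ∠A ≈ 96.87°.
The bisector from A has length 2·CA·AB·cos(∠A/2)/(CA+AB) ≈ 270.43.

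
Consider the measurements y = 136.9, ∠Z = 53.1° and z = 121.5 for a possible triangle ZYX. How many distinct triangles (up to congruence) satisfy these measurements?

2

y·sin Z = 136.9·sin(53.1°) ≈ 109.5.
Since y sin Z < z < y (109.5 < 121.5 < 136.9), two triangles exist.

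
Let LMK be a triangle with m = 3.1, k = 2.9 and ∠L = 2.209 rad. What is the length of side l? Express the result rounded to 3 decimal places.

5.360

By the law of cosines, l² = m² + k² − 2·m·k·cos L = 28.732, so l ≈ 5.3602.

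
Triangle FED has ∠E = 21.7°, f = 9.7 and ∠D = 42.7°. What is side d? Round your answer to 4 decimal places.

7.2942

The third angle is ∠F = 180° − ∠E − ∠D = 115.60°.
Law of sines: d = f·sin D/sin F ≈ 7.2942.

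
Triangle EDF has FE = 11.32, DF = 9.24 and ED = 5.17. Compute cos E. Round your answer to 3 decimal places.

By the law of cosines, cos E = (FE² + ED² − DF²) / (2·FE·ED) ≈ 0.59372, so ∠E ≈ 53.58°.

cos E ≈ 0.594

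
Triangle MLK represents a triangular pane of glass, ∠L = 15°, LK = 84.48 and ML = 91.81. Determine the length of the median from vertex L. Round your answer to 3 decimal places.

By the law of cosines, KM² = ML² + LK² − 2·ML·LK·cos L = 582.29, so KM ≈ 24.131.
Median from L: ½√(2·ML² + 2·LK² − KM²) ≈ 87.392.

m_L ≈ 87.392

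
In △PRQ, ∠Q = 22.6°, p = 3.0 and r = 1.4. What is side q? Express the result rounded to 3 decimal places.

By the law of cosines, q² = p² + r² − 2·p·r·cos Q = 3.205, so q ≈ 1.7903.

1.790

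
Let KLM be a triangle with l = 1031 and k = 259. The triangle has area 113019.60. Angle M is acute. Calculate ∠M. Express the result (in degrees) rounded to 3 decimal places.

From area = ½·k·l·sin M, we get sin M = 2·area/(k·l) ≈ 0.84650.
Taking the acute solution, ∠M ≈ 57.83°.

∠M ≈ 57.833°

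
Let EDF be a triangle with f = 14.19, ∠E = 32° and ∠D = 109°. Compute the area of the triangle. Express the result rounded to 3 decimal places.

The third angle is ∠F = 180° − ∠E − ∠D = 39.00°.
Law of sines: e = f·sin E/sin F ≈ 11.949.
Law of sines: d = f·sin D/sin F ≈ 21.32.
Area = ½·f·e·sin D ≈ 80.157.

area ≈ 80.157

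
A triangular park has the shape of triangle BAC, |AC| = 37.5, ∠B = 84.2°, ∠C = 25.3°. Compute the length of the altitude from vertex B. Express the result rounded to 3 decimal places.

15.184

The third angle is ∠A = 180° − ∠C − ∠B = 70.50°.
Law of sines: |CB| = |AC|·sin A/sin B ≈ 35.531.
Law of sines: |BA| = |AC|·sin C/sin B ≈ 16.108.
Area = ½·|AC|·|CB|·sin C ≈ 284.71.
The altitude from B has length 2·area/|AC| ≈ 15.184.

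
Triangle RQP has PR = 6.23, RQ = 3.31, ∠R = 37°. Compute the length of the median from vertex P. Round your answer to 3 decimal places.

m_P ≈ 5.008

By the law of cosines, QP² = PR² + RQ² − 2·PR·RQ·cos R = 16.831, so QP ≈ 4.1026.
Median from P: ½√(2·QP² + 2·PR² − RQ²) ≈ 5.0083.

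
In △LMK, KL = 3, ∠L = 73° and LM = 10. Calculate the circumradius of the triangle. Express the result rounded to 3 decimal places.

By the law of cosines, MK² = KL² + LM² − 2·KL·LM·cos L = 91.458, so MK ≈ 9.5634.
Area = ½·KL·LM·sin L ≈ 14.345.
Circumradius = MK/(2 sin L) ≈ 5.0002.

R ≈ 5.000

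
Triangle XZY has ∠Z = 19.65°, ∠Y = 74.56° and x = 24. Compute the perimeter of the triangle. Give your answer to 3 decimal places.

The third angle is ∠X = 180° − ∠Z − ∠Y = 85.79°.
Law of sines: z = x·sin Z/sin X ≈ 8.0924.
Law of sines: y = x·sin Y/sin X ≈ 23.196.
Semiperimeter s = (24+8.0924+23.196)/2 = 27.644.
Perimeter = 24 + 8.0924 + 23.196 = 55.289.

perimeter ≈ 55.289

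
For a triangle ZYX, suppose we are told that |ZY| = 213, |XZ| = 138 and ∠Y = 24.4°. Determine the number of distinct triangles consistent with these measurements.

|ZY|·sin Y = 213·sin(24.4°) ≈ 87.99.
Since |ZY| sin Y < |XZ| < |ZY| (87.99 < 138 < 213), two triangles exist.

2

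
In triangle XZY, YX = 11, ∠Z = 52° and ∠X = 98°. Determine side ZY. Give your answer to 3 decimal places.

The third angle is ∠Y = 180° − ∠X − ∠Z = 30.00°.
Law of sines: ZY = YX·sin X/sin Z ≈ 13.823.

13.823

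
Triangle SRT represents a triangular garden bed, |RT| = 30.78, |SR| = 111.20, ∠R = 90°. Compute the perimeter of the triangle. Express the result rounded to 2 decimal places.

By the law of cosines, |TS|² = |SR|² + |RT|² − 2·|SR|·|RT|·cos R = 13313, so |TS| ≈ 115.38.
Semiperimeter s = (30.78+115.38+111.2)/2 = 128.68.
Perimeter = 30.78 + 115.38 + 111.2 = 257.36.

257.36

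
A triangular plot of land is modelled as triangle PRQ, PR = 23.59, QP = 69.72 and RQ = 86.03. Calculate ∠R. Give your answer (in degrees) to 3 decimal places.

By the law of cosines, cos R = (PR² + RQ² − QP²) / (2·PR·RQ) ≈ 0.76296, so ∠R ≈ 40.27°.

∠R ≈ 40.274°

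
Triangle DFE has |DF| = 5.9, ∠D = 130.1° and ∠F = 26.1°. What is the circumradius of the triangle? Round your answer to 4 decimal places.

7.3102

The third angle is ∠E = 180° − ∠D − ∠F = 23.80°.
Law of sines: |FE| = |DF|·sin D/sin E ≈ 11.183.
Law of sines: |ED| = |DF|·sin F/sin E ≈ 6.4321.
Circumradius = |DF|/(2 sin E) ≈ 7.3102.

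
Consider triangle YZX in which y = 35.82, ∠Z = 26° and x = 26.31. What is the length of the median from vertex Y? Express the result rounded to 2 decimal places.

By the law of cosines, z² = x² + y² − 2·x·y·cos Z = 281.2, so z ≈ 16.769.
Median from Y: ½√(2·z² + 2·x² − y²) ≈ 12.882.

12.88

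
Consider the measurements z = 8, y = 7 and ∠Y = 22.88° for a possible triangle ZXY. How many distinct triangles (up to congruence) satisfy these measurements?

z·sin Y = 8·sin(22.88°) ≈ 3.11.
Since z sin Y < y < z (3.11 < 7 < 8), two triangles exist.

2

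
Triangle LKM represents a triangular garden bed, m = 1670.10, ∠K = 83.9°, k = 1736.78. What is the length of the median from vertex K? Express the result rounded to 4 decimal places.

935.8730

Law of sines: sin M = m·sin K/k ≈ 0.95616.
Since k ≥ m, only the acute value applies: ∠M ≈ 72.97°.
Then ∠L = 180° − ∠K − ∠M ≈ 23.13°.
Law of sines gives l = k·sin L/sin K ≈ 686.06.
Median from K: ½√(2·m² + 2·l² − k²) ≈ 935.87.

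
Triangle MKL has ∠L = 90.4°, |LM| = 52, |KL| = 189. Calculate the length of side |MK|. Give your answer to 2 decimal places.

By the law of cosines, |MK|² = |KL|² + |LM|² − 2·|KL|·|LM|·cos L = 38562, so |MK| ≈ 196.37.

196.37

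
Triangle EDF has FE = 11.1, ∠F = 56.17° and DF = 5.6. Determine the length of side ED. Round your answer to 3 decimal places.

9.239

By the law of cosines, ED² = DF² + FE² − 2·DF·FE·cos F = 85.357, so ED ≈ 9.2389.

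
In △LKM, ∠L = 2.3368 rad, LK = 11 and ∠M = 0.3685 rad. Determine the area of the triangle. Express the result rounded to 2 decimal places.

The third angle is ∠K = π − ∠M − ∠L = 0.4363 rad.
Law of sines: KM = LK·sin L/sin M ≈ 22.008.
Law of sines: ML = LK·sin K/sin M ≈ 12.904.
Area = ½·LK·KM·sin K ≈ 51.15.

51.15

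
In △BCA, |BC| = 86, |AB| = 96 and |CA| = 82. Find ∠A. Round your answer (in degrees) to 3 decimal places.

By the law of cosines, cos A = (|CA|² + |AB|² − |BC|²) / (2·|CA|·|AB|) ≈ 0.54268, so ∠A ≈ 57.13°.

∠A ≈ 57.134°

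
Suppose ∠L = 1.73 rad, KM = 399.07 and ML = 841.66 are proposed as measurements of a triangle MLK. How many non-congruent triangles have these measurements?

0

ML·sin L = 841.66·sin(1.73 rad) ≈ 831.
Since ∠L is not acute, a triangle exists only if KM > ML; here KM ≤ ML, so there is no triangle.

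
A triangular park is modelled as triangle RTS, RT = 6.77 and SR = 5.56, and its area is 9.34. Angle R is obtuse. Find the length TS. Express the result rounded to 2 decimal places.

11.92

From area = ½·SR·RT·sin R, we get sin R = 2·area/(SR·RT) ≈ 0.49626.
Taking the obtuse solution, ∠R ≈ 150.25°.
Law of cosines then gives TS ≈ 11.921.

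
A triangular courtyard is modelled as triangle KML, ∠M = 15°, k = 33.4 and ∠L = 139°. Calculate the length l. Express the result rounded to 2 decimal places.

The third angle is ∠K = 180° − ∠M − ∠L = 26.00°.
Law of sines: l = k·sin L/sin K ≈ 49.986.

49.99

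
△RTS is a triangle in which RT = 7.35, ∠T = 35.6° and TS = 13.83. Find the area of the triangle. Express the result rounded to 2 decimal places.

Area = ½·RT·TS·sin T ≈ 29.587.

29.59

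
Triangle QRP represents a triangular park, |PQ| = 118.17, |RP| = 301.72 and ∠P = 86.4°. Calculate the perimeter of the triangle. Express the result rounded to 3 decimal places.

By the law of cosines, |QR|² = |RP|² + |PQ|² − 2·|RP|·|PQ|·cos P = 1.0052e+05, so |QR| ≈ 317.05.
Semiperimeter s = (301.72+118.17+317.05)/2 = 368.47.
Perimeter = 301.72 + 118.17 + 317.05 = 736.94.

perimeter ≈ 736.941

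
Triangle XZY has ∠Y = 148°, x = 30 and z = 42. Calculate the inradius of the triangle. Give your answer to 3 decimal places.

4.726

By the law of cosines, y² = x² + z² − 2·x·z·cos Y = 4801.1, so y ≈ 69.29.
Area = ½·x·z·sin Y ≈ 333.85.
Semiperimeter s = (30+42+69.29)/2 = 70.645.
Inradius = area/s = 333.85/70.645 ≈ 4.7257.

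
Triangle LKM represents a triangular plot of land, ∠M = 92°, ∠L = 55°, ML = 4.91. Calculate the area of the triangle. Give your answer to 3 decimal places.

The third angle is ∠K = 180° − ∠M − ∠L = 33.00°.
Law of sines: KM = ML·sin L/sin K ≈ 7.3848.
Law of sines: LK = ML·sin M/sin K ≈ 9.0097.
Area = ½·ML·KM·sin M ≈ 18.119.

area ≈ 18.119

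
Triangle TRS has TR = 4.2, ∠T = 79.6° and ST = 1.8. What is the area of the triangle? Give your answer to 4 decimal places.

Area = ½·ST·TR·sin T ≈ 3.7179.

3.7179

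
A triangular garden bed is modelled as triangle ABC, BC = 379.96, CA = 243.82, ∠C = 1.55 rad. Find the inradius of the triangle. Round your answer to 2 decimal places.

By the law of cosines, AB² = BC² + CA² − 2·BC·CA·cos C = 1.9996e+05, so AB ≈ 447.17.
Area = ½·BC·CA·sin C ≈ 46311.
Semiperimeter s = (379.96+243.82+447.17)/2 = 535.48.
Inradius = area/s = 46311/535.48 ≈ 86.485.

r ≈ 86.49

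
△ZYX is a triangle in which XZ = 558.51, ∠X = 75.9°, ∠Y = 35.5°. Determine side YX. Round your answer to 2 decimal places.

The third angle is ∠Z = 180° − ∠Y − ∠X = 68.60°.
Law of sines: YX = XZ·sin Z/sin Y ≈ 895.47.

895.47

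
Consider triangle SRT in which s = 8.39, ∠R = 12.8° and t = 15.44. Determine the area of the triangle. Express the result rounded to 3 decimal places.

Area = ½·t·s·sin R ≈ 14.35.

14.350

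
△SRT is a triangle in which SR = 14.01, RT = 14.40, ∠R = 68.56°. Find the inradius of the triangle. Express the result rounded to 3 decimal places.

4.228

By the law of cosines, TS² = SR² + RT² − 2·SR·RT·cos R = 256.15, so TS ≈ 16.005.
Area = ½·SR·RT·sin R ≈ 93.892.
Semiperimeter s = (14.4+16.005+14.01)/2 = 22.207.
Inradius = area/s = 93.892/22.207 ≈ 4.2279.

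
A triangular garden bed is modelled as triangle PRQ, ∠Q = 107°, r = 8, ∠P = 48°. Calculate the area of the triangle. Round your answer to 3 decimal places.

area ≈ 53.811

The third angle is ∠R = 180° − ∠Q − ∠P = 25.00°.
Law of sines: p = r·sin P/sin R ≈ 14.067.
Law of sines: q = r·sin Q/sin R ≈ 18.102.
Area = ½·r·p·sin Q ≈ 53.811.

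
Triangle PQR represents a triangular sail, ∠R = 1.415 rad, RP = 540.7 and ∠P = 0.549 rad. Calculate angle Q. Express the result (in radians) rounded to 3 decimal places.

The third angle is ∠Q = π − ∠R − ∠P = 1.178 rad.

∠Q ≈ 1.178 rad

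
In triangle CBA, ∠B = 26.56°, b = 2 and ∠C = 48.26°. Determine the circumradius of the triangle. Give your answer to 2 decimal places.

2.24

The third angle is ∠A = 180° − ∠C − ∠B = 105.18°.
Law of sines: c = b·sin C/sin B ≈ 3.3376.
Law of sines: a = b·sin A/sin B ≈ 4.3169.
Circumradius = b/(2 sin B) ≈ 2.2365.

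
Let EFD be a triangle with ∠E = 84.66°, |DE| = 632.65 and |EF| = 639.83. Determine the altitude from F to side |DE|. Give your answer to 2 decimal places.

By the law of cosines, |FD|² = |DE|² + |EF|² − 2·|DE|·|EF|·cos E = 7.3428e+05, so |FD| ≈ 856.9.
Area = ½·|DE|·|EF|·sin E ≈ 2.0152e+05.
The altitude from F has length 2·area/|DE| ≈ 637.05.

h_F ≈ 637.05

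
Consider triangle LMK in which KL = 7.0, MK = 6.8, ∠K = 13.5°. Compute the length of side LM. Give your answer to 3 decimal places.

By the law of cosines, LM² = MK² + KL² − 2·MK·KL·cos K = 2.6704, so LM ≈ 1.6341.

1.634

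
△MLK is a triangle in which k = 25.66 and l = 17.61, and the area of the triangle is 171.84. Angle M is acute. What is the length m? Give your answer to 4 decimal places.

19.5393

From area = ½·l·k·sin M, we get sin M = 2·area/(l·k) ≈ 0.76057.
Taking the acute solution, ∠M ≈ 49.51°.
Law of cosines then gives m ≈ 19.539.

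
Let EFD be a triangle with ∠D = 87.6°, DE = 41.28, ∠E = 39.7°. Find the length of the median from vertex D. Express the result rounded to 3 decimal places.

The third angle is ∠F = 180° − ∠D − ∠E = 52.70°.
Law of sines: FD = DE·sin E/sin F ≈ 33.148.
Law of sines: EF = DE·sin D/sin F ≈ 51.848.
Median from D: ½√(2·FD² + 2·DE² − EF²) ≈ 27.007.

m_D ≈ 27.007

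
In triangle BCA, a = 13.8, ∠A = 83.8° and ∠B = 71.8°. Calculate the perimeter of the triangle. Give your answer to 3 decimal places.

The third angle is ∠C = 180° − ∠A − ∠B = 24.40°.
Law of sines: b = a·sin B/sin A ≈ 13.187.
Law of sines: c = a·sin C/sin A ≈ 5.7344.
Semiperimeter s = (13.187+5.7344+13.8)/2 = 16.361.
Perimeter = 13.187 + 5.7344 + 13.8 = 32.721.

perimeter ≈ 32.721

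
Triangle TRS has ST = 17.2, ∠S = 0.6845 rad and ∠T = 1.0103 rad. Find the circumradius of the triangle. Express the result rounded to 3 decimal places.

8.667

The third angle is ∠R = π − ∠S − ∠T = 1.4468 rad.
Law of sines: RS = ST·sin T/sin R ≈ 14.681.
Law of sines: TR = ST·sin S/sin R ≈ 10.959.
Circumradius = ST/(2 sin R) ≈ 8.6665.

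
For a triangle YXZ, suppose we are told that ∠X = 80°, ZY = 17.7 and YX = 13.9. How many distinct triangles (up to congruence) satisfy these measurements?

1

YX·sin X = 13.9·sin(80°) ≈ 13.69.
Since ZY ≥ YX, exactly one triangle exists.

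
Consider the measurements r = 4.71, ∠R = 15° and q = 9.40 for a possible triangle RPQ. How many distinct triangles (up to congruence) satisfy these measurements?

q·sin R = 9.40·sin(15°) ≈ 2.433.
Since q sin R < r < q (2.433 < 4.71 < 9.40), two triangles exist.

2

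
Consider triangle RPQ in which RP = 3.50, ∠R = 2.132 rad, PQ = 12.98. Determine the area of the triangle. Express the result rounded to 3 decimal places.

Law of sines: sin Q = RP·sin R/PQ ≈ 0.22829.
Since PQ ≥ RP, only the acute value applies: ∠Q ≈ 0.230 rad.
Then ∠P = π − ∠R − ∠Q ≈ 0.779 rad.
Law of sines gives QR = PQ·sin P/sin R ≈ 10.775.
Area = ½·PQ·RP·sin P ≈ 15.963.

area ≈ 15.963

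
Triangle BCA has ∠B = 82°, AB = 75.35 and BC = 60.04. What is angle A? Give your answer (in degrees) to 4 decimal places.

41.5883

By the law of cosines, CA² = AB² + BC² − 2·AB·BC·cos B = 8023.2, so CA ≈ 89.572.
Law of cosines again: cos A = (CA² + AB² − BC²)/(2·CA·AB) ≈ 0.74793, so ∠A ≈ 41.59°.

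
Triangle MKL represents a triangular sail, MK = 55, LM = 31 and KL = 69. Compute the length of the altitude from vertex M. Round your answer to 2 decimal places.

h_M ≈ 24.06

Semiperimeter s = (69 + 31 + 55)/2 = 77.5.
Heron's formula: area = √(77.5·8.5·46.5·22.5) ≈ 830.19.
The altitude from M has length 2·area/KL ≈ 24.064.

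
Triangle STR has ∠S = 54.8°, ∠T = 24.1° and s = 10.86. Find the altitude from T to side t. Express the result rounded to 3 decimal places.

The third angle is ∠R = 180° − ∠S − ∠T = 101.10°.
Law of sines: t = s·sin T/sin S ≈ 5.4268.
Law of sines: r = s·sin R/sin S ≈ 13.042.
Area = ½·s·t·sin R ≈ 28.916.
The altitude from T has length 2·area/t ≈ 10.657.

h_T ≈ 10.657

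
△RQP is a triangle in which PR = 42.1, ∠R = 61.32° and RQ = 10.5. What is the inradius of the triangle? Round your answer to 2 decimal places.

By the law of cosines, QP² = PR² + RQ² − 2·PR·RQ·cos R = 1458.4, so QP ≈ 38.189.
Area = ½·PR·RQ·sin R ≈ 193.91.
Semiperimeter s = (38.189+42.1+10.5)/2 = 45.394.
Inradius = area/s = 193.91/45.394 ≈ 4.2716.

4.27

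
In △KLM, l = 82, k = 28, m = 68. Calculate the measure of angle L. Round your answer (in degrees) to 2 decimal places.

∠L ≈ 110.22°

By the law of cosines, cos L = (m² + k² − l²) / (2·m·k) ≈ -0.34559, so ∠L ≈ 110.22°.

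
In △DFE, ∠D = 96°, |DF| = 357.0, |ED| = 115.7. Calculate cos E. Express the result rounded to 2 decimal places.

By the law of cosines, |FE|² = |ED|² + |DF|² − 2·|ED|·|DF|·cos D = 1.4947e+05, so |FE| ≈ 386.61.
Law of cosines again: cos E = (|FE|² + |ED|² − |DF|²)/(2·|FE|·|ED|) ≈ 0.39579, so ∠E ≈ 66.68°.

cos E ≈ 0.40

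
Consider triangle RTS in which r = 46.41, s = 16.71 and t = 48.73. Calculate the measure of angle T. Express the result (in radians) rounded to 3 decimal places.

By the law of cosines, cos T = (s² + r² − t²) / (2·s·r) ≈ 0.03772, so ∠T ≈ 1.533 rad.

∠T ≈ 1.533 rad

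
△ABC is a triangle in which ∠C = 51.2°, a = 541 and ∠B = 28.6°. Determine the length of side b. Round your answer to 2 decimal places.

The third angle is ∠A = 180° − ∠B − ∠C = 100.20°.
Law of sines: b = a·sin B/sin A ≈ 263.13.

263.13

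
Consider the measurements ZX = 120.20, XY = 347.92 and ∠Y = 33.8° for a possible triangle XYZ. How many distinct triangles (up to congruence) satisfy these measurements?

XY·sin Y = 347.92·sin(33.8°) ≈ 193.5.
Since ZX = 120.20 < 193.5 = XY sin Y, no triangle exists.

0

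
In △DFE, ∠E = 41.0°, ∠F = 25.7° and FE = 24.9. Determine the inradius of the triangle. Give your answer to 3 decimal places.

r ≈ 3.528

The third angle is ∠D = 180° − ∠F − ∠E = 113.30°.
Law of sines: ED = FE·sin F/sin D ≈ 11.757.
Law of sines: DF = FE·sin E/sin D ≈ 17.786.
Area = ½·FE·ED·sin E ≈ 96.03.
Semiperimeter s = (24.9+11.757+17.786)/2 = 27.222.
Inradius = area/s = 96.03/27.222 ≈ 3.5277.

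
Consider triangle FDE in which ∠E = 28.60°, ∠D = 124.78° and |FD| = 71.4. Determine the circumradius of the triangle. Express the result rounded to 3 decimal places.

R ≈ 74.578

The third angle is ∠F = 180° − ∠D − ∠E = 26.62°.
Law of sines: |DE| = |FD|·sin F/sin E ≈ 66.833.
Law of sines: |EF| = |FD|·sin D/sin E ≈ 122.51.
Circumradius = |FD|/(2 sin E) ≈ 74.578.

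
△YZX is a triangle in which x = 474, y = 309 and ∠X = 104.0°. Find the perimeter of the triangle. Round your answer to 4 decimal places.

Law of sines: sin Y = y·sin X/x ≈ 0.63253.
Since x ≥ y, only the acute value applies: ∠Y ≈ 39.24°.
Then ∠Z = 180° − ∠X − ∠Y ≈ 36.76°.
Law of sines gives z = x·sin Z/sin X ≈ 292.37.
Semiperimeter s = (309+292.37+474)/2 = 537.69.
Perimeter = 309 + 292.37 + 474 = 1075.4.

1075.3744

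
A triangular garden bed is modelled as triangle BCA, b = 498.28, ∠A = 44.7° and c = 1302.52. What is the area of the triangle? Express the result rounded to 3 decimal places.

area ≈ 228258.497

Area = ½·b·c·sin A ≈ 2.2826e+05.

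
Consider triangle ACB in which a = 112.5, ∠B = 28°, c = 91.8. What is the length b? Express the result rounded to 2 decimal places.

53.35

By the law of cosines, b² = a² + c² − 2·a·c·cos B = 2846.2, so b ≈ 53.35.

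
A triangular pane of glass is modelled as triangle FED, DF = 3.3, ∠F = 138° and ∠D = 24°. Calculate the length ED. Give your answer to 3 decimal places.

7.146

The third angle is ∠E = 180° − ∠D − ∠F = 18.00°.
Law of sines: ED = DF·sin F/sin E ≈ 7.1457.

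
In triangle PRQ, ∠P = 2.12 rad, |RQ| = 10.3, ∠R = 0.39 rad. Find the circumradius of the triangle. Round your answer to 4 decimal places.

The third angle is ∠Q = π − ∠P − ∠R = 0.632 rad.
Law of sines: |QP| = |RQ|·sin R/sin P ≈ 4.5911.
Law of sines: |PR| = |RQ|·sin Q/sin P ≈ 7.13.
Circumradius = |RQ|/(2 sin P) ≈ 6.0379.

6.0379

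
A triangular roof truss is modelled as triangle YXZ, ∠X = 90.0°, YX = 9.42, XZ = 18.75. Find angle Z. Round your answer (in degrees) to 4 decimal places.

∠Z ≈ 26.6750°

By the law of cosines, ZY² = YX² + XZ² − 2·YX·XZ·cos X = 440.3, so ZY ≈ 20.983.
Law of cosines again: cos Z = (XZ² + ZY² − YX²)/(2·XZ·ZY) ≈ 0.89357, so ∠Z ≈ 26.67°.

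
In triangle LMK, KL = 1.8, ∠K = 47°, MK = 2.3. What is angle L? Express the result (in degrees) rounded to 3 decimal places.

By the law of cosines, LM² = MK² + KL² − 2·MK·KL·cos K = 2.8831, so LM ≈ 1.698.
Law of cosines again: cos L = (KL² + LM² − MK²)/(2·KL·LM) ≈ 0.13628, so ∠L ≈ 82.17°.

∠L ≈ 82.167°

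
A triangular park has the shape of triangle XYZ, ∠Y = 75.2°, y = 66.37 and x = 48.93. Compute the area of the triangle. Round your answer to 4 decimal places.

Law of sines: sin X = x·sin Y/y ≈ 0.71277.
Since y ≥ x, only the acute value applies: ∠X ≈ 45.46°.
Then ∠Z = 180° − ∠Y − ∠X ≈ 59.34°.
Law of sines gives z = y·sin Z/sin Y ≈ 59.051.
Area = ½·y·x·sin Z ≈ 1396.7.

area ≈ 1396.7438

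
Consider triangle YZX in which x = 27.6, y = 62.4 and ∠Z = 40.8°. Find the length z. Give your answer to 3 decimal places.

By the law of cosines, z² = x² + y² − 2·x·y·cos Z = 2048.1, so z ≈ 45.256.

45.256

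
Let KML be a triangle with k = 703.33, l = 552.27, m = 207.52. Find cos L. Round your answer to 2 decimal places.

0.80

By the law of cosines, cos L = (k² + m² − l²) / (2·k·m) ≈ 0.79728, so ∠L ≈ 37.13°.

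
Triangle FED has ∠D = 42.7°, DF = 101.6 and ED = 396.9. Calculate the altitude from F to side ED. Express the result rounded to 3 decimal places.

By the law of cosines, FE² = ED² + DF² − 2·ED·DF·cos D = 1.0858e+05, so FE ≈ 329.52.
Area = ½·ED·DF·sin D ≈ 13673.
The altitude from F has length 2·area/ED ≈ 68.901.

h_F ≈ 68.901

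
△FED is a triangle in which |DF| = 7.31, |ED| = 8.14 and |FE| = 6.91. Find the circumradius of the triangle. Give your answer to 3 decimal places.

By the law of cosines, cos F = (|DF|² + |FE|² − |ED|²) / (2·|DF|·|FE|) ≈ 0.34571, so ∠F ≈ 69.78°.
Circumradius = |ED|/(2 sin F) ≈ 4.3374.

4.337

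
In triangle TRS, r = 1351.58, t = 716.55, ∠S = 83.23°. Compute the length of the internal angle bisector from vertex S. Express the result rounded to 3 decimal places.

t_S ≈ 700.203

By the law of cosines, s² = t² + r² − 2·t·r·cos S = 2.1119e+06, so s ≈ 1453.2.
The bisector from S has length 2·t·r·cos(∠S/2)/(t+r) ≈ 700.2.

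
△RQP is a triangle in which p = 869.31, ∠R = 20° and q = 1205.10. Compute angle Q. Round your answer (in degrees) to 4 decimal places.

By the law of cosines, r² = q² + p² − 2·q·p·cos R = 2.3911e+05, so r ≈ 488.99.
Law of cosines again: cos Q = (p² + r² − q²)/(2·p·r) ≈ -0.53808, so ∠Q ≈ 122.55°.

∠Q ≈ 122.5527°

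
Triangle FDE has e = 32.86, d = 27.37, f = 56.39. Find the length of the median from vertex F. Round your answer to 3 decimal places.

Median from F: ½√(2·d² + 2·e² − f²) ≈ 10.931.

m_F ≈ 10.931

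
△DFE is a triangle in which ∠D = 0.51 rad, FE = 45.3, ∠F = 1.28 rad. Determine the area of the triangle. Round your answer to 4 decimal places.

area ≈ 1965.3638

The third angle is ∠E = π − ∠D − ∠F = 1.352 rad.
Law of sines: ED = FE·sin F/sin D ≈ 88.898.
Law of sines: DF = FE·sin E/sin D ≈ 90.574.
Area = ½·FE·ED·sin E ≈ 1965.4.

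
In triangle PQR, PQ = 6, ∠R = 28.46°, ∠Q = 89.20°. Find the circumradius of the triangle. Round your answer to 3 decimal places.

6.295

The third angle is ∠P = 180° − ∠Q − ∠R = 62.34°.
Law of sines: QR = PQ·sin P/sin R ≈ 11.152.
Law of sines: RP = PQ·sin Q/sin R ≈ 12.589.
Circumradius = PQ/(2 sin R) ≈ 6.2953.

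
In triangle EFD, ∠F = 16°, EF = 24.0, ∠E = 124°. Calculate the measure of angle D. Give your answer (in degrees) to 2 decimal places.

The third angle is ∠D = 180° − ∠E − ∠F = 40.00°.

∠D ≈ 40.00°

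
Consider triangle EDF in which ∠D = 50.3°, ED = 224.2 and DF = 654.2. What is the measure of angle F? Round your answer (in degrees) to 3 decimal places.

∠F ≈ 18.654°

By the law of cosines, FE² = ED² + DF² − 2·ED·DF·cos D = 2.9087e+05, so FE ≈ 539.32.
Law of cosines again: cos F = (DF² + FE² − ED²)/(2·DF·FE) ≈ 0.94747, so ∠F ≈ 18.65°.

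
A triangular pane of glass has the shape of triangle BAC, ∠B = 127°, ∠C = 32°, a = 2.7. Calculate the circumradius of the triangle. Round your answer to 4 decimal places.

3.7671

The third angle is ∠A = 180° − ∠C − ∠B = 21.00°.
Law of sines: b = a·sin B/sin A ≈ 6.017.
Law of sines: c = a·sin C/sin A ≈ 3.9925.
Circumradius = a/(2 sin A) ≈ 3.7671.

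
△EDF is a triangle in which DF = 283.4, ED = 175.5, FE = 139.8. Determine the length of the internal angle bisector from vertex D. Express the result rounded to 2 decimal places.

212.42

By the law of cosines, cos D = (ED² + DF² − FE²) / (2·ED·DF) ≈ 0.92057, so ∠D ≈ 22.99°.
The bisector from D has length 2·ED·DF·cos(∠D/2)/(ED+DF) ≈ 212.42.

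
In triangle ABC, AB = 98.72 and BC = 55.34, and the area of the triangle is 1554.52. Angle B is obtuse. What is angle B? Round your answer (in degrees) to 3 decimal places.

145.313

From area = ½·AB·BC·sin B, we get sin B = 2·area/(AB·BC) ≈ 0.56909.
Taking the obtuse solution, ∠B ≈ 145.31°.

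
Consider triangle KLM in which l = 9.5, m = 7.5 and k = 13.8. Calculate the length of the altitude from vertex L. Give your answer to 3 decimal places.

Semiperimeter s = (13.8 + 9.5 + 7.5)/2 = 15.4.
Heron's formula: area = √(15.4·1.6·5.9·7.9) ≈ 33.889.
The altitude from L has length 2·area/l ≈ 7.1345.

h_L ≈ 7.135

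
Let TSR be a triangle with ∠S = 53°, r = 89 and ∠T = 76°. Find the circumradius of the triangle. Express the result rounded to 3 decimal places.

The third angle is ∠R = 180° − ∠T − ∠S = 51.00°.
Law of sines: t = r·sin T/sin R ≈ 111.12.
Law of sines: s = r·sin S/sin R ≈ 91.461.
Circumradius = r/(2 sin R) ≈ 57.261.

57.261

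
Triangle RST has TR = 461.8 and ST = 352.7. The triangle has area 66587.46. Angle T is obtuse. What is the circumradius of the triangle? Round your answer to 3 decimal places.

443.170

From area = ½·ST·TR·sin T, we get sin T = 2·area/(ST·TR) ≈ 0.81764.
Taking the obtuse solution, ∠T ≈ 125.15°.
Law of cosines then gives RS ≈ 724.71.
Circumradius = RS/(2 sin T) ≈ 443.17.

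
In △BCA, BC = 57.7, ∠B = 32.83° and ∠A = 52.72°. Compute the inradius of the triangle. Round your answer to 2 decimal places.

The third angle is ∠C = 180° − ∠A − ∠B = 94.45°.
Law of sines: CA = BC·sin B/sin A ≈ 39.314.
Law of sines: AB = BC·sin C/sin A ≈ 72.298.
Area = ½·BC·CA·sin C ≈ 1130.8.
Semiperimeter s = (39.314+72.298+57.7)/2 = 84.656.
Inradius = area/s = 1130.8/84.656 ≈ 13.358.

13.36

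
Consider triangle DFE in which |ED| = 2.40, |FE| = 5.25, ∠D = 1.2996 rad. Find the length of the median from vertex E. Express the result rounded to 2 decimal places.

m_E ≈ 3.08

Law of sines: sin F = |ED|·sin D/|FE| ≈ 0.44043.
Since |FE| ≥ |ED|, only the acute value applies: ∠F ≈ 0.4561 rad.
Then ∠E = π − ∠D − ∠F ≈ 1.3859 rad.
Law of sines gives |DF| = |FE|·sin E/sin D ≈ 5.3563.
Median from E: ½√(2·|FE|² + 2·|ED|² − |DF|²) ≈ 3.0804.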